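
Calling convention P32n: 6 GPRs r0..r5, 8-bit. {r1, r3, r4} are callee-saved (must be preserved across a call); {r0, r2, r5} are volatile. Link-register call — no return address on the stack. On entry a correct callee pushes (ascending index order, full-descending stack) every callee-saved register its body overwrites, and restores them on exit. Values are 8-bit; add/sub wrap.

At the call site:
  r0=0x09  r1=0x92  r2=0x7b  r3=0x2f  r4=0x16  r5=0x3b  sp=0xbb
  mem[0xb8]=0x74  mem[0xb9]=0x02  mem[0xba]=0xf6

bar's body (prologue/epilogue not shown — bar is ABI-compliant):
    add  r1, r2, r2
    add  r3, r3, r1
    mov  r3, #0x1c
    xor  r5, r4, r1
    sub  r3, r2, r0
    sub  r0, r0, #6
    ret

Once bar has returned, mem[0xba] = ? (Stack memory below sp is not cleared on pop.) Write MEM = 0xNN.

prologue: push r1 -> mem[0xba]=0x92, sp=0xba
prologue: push r3 -> mem[0xb9]=0x2f, sp=0xb9
body[0] add  r1, r2, r2 -> r1=0xf6
body[1] add  r3, r3, r1 -> r3=0x25
body[2] mov  r3, #0x1c -> r3=0x1c
body[3] xor  r5, r4, r1 -> r5=0xe0
body[4] sub  r3, r2, r0 -> r3=0x72
body[5] sub  r0, r0, #6 -> r0=0x03
epilogue: pop r3=0x2f, sp=0xba
epilogue: pop r1=0x92, sp=0xbb
prologue pushed ['r1', 'r3'] at ['0xba', '0xb9']

MEM = 0x92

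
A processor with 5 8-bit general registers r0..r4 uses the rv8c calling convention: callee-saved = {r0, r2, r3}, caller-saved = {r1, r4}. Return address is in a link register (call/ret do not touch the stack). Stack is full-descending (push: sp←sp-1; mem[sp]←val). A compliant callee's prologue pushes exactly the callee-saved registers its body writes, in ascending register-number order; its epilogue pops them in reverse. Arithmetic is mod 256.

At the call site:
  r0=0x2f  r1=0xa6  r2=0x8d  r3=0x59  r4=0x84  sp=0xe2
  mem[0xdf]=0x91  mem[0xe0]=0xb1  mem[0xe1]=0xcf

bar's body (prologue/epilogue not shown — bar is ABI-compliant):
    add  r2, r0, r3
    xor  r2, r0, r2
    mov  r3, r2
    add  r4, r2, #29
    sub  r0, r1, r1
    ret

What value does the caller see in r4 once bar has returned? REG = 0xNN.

prologue: push r0 -> mem[0xe1]=0x2f, sp=0xe1
prologue: push r2 -> mem[0xe0]=0x8d, sp=0xe0
prologue: push r3 -> mem[0xdf]=0x59, sp=0xdf
body[0] add  r2, r0, r3 -> r2=0x88
body[1] xor  r2, r0, r2 -> r2=0xa7
body[2] mov  r3, r2 -> r3=0xa7
body[3] add  r4, r2, #29 -> r4=0xc4
body[4] sub  r0, r1, r1 -> r0=0x00
epilogue: pop r3=0x59, sp=0xe0
epilogue: pop r2=0x8d, sp=0xe1
epilogue: pop r0=0x2f, sp=0xe2
r4 is caller-saved -> body value

REG = 0xc4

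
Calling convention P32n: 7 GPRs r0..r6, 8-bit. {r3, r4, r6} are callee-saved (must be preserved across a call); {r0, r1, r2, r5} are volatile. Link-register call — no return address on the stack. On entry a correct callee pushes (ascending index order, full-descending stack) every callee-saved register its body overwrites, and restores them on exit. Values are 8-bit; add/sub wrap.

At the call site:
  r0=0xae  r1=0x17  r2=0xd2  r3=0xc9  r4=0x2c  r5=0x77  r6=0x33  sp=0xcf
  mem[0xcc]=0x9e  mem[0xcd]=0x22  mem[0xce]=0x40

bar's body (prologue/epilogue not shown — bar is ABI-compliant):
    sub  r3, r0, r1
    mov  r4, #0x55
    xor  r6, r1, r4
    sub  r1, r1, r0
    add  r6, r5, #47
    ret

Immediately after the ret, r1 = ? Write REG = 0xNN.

prologue: push r3 -> mem[0xce]=0xc9, sp=0xce
prologue: push r4 -> mem[0xcd]=0x2c, sp=0xcd
prologue: push r6 -> mem[0xcc]=0x33, sp=0xcc
body[0] sub  r3, r0, r1 -> r3=0x97
body[1] mov  r4, #0x55 -> r4=0x55
body[2] xor  r6, r1, r4 -> r6=0x42
body[3] sub  r1, r1, r0 -> r1=0x69
body[4] add  r6, r5, #47 -> r6=0xa6
epilogue: pop r6=0x33, sp=0xcd
epilogue: pop r4=0x2c, sp=0xce
epilogue: pop r3=0xc9, sp=0xcf
r1 is caller-saved -> body value

REG = 0x69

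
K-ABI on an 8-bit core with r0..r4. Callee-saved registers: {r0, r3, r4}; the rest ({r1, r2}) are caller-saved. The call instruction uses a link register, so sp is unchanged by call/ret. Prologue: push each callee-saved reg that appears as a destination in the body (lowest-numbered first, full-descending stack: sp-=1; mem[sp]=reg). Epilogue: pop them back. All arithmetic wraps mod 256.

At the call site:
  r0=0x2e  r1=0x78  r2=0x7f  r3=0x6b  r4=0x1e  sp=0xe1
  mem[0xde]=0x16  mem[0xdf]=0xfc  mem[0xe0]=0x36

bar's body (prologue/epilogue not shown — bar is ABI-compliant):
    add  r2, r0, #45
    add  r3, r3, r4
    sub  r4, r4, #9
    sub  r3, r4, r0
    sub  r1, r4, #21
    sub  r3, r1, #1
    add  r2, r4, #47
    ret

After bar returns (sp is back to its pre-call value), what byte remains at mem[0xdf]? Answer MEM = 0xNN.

MEM = 0x1e

prologue: push r3 → mem[0xe0]=0x6b, sp=0xe0
prologue: push r4 → mem[0xdf]=0x1e, sp=0xdf
body[0] add  r2, r0, #45 → r2=0x5b
body[1] add  r3, r3, r4 → r3=0x89
body[2] sub  r4, r4, #9 → r4=0x15
body[3] sub  r3, r4, r0 → r3=0xe7
body[4] sub  r1, r4, #21 → r1=0x00
body[5] sub  r3, r1, #1 → r3=0xff
body[6] add  r2, r4, #47 → r2=0x44
epilogue: pop r4=0x1e, sp=0xe0
epilogue: pop r3=0x6b, sp=0xe1
prologue pushed ['r3', 'r4'] at ['0xe0', '0xdf']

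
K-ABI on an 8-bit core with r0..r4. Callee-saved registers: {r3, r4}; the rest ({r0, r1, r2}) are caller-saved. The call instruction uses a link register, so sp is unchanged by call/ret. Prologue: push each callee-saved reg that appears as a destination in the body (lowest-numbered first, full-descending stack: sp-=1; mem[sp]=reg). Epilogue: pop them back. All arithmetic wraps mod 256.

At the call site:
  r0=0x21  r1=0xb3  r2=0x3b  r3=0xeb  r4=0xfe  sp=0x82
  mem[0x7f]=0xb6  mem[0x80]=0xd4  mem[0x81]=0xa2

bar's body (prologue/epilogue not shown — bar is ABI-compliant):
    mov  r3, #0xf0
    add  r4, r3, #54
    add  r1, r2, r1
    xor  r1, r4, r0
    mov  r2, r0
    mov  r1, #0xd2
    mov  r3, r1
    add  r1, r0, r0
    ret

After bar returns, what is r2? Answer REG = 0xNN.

REG = 0x21

prologue: push r3 → mem[0x81]=0xeb, sp=0x81
prologue: push r4 → mem[0x80]=0xfe, sp=0x80
body[0] mov  r3, #0xf0 → r3=0xf0
body[1] add  r4, r3, #54 → r4=0x26
body[2] add  r1, r2, r1 → r1=0xee
body[3] xor  r1, r4, r0 → r1=0x07
body[4] mov  r2, r0 → r2=0x21
body[5] mov  r1, #0xd2 → r1=0xd2
body[6] mov  r3, r1 → r3=0xd2
body[7] add  r1, r0, r0 → r1=0x42
epilogue: pop r4=0xfe, sp=0x81
epilogue: pop r3=0xeb, sp=0x82
r2 is caller-saved → body value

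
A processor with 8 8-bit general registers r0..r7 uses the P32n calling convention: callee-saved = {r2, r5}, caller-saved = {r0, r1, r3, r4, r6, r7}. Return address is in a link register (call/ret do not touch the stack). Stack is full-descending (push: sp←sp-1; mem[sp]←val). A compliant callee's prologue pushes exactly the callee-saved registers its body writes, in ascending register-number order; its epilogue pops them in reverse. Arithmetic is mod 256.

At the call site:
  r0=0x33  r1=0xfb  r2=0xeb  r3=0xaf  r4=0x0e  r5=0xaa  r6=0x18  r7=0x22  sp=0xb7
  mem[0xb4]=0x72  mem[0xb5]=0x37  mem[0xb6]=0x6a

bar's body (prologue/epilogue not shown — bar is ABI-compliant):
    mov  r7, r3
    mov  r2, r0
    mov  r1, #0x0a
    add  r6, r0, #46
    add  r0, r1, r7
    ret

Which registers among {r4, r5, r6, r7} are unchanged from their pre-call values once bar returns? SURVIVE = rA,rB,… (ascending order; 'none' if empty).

prologue: push r2 -> mem[0xb6]=0xeb, sp=0xb6
body[0] mov  r7, r3 -> r7=0xaf
body[1] mov  r2, r0 -> r2=0x33
body[2] mov  r1, #0x0a -> r1=0x0a
body[3] add  r6, r0, #46 -> r6=0x61
body[4] add  r0, r1, r7 -> r0=0xb9
epilogue: pop r2=0xeb, sp=0xb7
r4: caller-saved, written=False
r5: callee-saved, written=False
r6: caller-saved, written=True
r7: caller-saved, written=True

SURVIVE = r4,r5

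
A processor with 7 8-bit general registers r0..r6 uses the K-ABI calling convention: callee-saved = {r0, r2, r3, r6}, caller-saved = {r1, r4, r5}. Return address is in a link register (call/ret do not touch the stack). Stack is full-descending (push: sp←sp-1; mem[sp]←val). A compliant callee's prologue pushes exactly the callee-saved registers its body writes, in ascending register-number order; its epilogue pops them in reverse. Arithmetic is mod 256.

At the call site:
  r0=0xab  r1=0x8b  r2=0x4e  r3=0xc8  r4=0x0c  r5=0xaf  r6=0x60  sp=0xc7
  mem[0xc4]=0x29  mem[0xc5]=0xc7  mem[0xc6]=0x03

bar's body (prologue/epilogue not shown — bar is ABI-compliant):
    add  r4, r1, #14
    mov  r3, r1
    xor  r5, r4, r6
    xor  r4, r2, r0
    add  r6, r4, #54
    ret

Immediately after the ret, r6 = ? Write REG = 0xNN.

REG = 0x60

prologue: push r3 → mem[0xc6]=0xc8, sp=0xc6
prologue: push r6 → mem[0xc5]=0x60, sp=0xc5
body[0] add  r4, r1, #14 → r4=0x99
body[1] mov  r3, r1 → r3=0x8b
body[2] xor  r5, r4, r6 → r5=0xf9
body[3] xor  r4, r2, r0 → r4=0xe5
body[4] add  r6, r4, #54 → r6=0x1b
epilogue: pop r6=0x60, sp=0xc6
epilogue: pop r3=0xc8, sp=0xc7
r6 is callee-saved → restored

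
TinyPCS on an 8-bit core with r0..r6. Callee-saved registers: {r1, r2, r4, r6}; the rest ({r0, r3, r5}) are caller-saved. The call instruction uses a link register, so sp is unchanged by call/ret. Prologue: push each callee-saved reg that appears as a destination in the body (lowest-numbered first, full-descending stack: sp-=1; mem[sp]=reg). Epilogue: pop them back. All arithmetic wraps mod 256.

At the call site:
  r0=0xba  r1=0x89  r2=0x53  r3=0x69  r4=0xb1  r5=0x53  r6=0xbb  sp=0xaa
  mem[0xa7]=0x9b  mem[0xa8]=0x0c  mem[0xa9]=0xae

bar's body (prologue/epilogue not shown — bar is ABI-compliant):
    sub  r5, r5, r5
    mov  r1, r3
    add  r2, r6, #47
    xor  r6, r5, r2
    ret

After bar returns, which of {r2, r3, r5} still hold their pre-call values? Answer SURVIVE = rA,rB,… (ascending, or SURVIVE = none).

prologue: push r1 → mem[0xa9]=0x89, sp=0xa9
prologue: push r2 → mem[0xa8]=0x53, sp=0xa8
prologue: push r6 → mem[0xa7]=0xbb, sp=0xa7
body[0] sub  r5, r5, r5 → r5=0x00
body[1] mov  r1, r3 → r1=0x69
body[2] add  r2, r6, #47 → r2=0xea
body[3] xor  r6, r5, r2 → r6=0xea
epilogue: pop r6=0xbb, sp=0xa8
epilogue: pop r2=0x53, sp=0xa9
epilogue: pop r1=0x89, sp=0xaa
r2: callee-saved, written=True
r3: caller-saved, written=False
r5: caller-saved, written=True

SURVIVE = r2,r3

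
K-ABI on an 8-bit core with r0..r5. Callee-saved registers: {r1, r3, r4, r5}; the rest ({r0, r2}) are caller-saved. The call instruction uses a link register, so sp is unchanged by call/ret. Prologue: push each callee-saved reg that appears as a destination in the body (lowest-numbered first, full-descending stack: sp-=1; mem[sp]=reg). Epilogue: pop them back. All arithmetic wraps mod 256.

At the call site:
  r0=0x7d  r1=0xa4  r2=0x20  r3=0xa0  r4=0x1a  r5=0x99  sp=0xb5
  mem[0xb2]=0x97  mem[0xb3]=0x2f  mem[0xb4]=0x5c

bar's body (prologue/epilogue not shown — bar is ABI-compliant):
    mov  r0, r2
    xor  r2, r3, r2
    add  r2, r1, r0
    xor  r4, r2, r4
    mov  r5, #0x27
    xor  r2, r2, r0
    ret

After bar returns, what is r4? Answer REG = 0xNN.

REG = 0x1a

prologue: push r4 → mem[0xb4]=0x1a, sp=0xb4
prologue: push r5 → mem[0xb3]=0x99, sp=0xb3
body[0] mov  r0, r2 → r0=0x20
body[1] xor  r2, r3, r2 → r2=0x80
body[2] add  r2, r1, r0 → r2=0xc4
body[3] xor  r4, r2, r4 → r4=0xde
body[4] mov  r5, #0x27 → r5=0x27
body[5] xor  r2, r2, r0 → r2=0xe4
epilogue: pop r5=0x99, sp=0xb4
epilogue: pop r4=0x1a, sp=0xb5
r4 is callee-saved → restored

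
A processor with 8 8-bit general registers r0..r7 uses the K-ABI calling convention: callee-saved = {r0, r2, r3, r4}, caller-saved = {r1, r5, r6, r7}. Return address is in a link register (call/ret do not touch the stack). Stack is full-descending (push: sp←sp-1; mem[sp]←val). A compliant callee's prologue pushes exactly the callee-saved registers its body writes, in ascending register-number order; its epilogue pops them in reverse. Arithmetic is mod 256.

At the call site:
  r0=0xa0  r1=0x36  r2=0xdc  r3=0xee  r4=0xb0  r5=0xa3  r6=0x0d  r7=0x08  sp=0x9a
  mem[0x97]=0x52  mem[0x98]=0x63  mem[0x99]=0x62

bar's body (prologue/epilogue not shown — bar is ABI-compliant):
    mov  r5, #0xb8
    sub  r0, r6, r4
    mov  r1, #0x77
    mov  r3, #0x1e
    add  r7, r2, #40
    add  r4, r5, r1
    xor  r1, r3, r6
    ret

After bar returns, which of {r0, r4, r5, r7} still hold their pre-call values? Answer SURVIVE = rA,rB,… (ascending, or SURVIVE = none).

prologue: push r0 -> mem[0x99]=0xa0, sp=0x99
prologue: push r3 -> mem[0x98]=0xee, sp=0x98
prologue: push r4 -> mem[0x97]=0xb0, sp=0x97
body[0] mov  r5, #0xb8 -> r5=0xb8
body[1] sub  r0, r6, r4 -> r0=0x5d
body[2] mov  r1, #0x77 -> r1=0x77
body[3] mov  r3, #0x1e -> r3=0x1e
body[4] add  r7, r2, #40 -> r7=0x04
body[5] add  r4, r5, r1 -> r4=0x2f
body[6] xor  r1, r3, r6 -> r1=0x13
epilogue: pop r4=0xb0, sp=0x98
epilogue: pop r3=0xee, sp=0x99
epilogue: pop r0=0xa0, sp=0x9a
r0: callee-saved, written=True
r4: callee-saved, written=True
r5: caller-saved, written=True
r7: caller-saved, written=True

SURVIVE = r0,r4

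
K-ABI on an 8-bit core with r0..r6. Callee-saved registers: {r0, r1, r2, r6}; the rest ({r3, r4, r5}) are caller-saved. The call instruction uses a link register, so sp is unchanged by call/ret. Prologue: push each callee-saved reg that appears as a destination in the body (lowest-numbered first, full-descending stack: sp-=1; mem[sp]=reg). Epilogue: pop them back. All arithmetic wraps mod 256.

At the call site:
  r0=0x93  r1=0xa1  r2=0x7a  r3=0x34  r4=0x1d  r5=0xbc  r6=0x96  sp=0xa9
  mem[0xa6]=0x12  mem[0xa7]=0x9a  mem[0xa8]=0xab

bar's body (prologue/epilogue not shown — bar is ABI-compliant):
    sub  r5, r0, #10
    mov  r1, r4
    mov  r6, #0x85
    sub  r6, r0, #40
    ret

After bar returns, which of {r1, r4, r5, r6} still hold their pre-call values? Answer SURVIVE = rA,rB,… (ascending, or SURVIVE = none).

SURVIVE = r1,r4,r6

prologue: push r1 -> mem[0xa8]=0xa1, sp=0xa8
prologue: push r6 -> mem[0xa7]=0x96, sp=0xa7
body[0] sub  r5, r0, #10 -> r5=0x89
body[1] mov  r1, r4 -> r1=0x1d
body[2] mov  r6, #0x85 -> r6=0x85
body[3] sub  r6, r0, #40 -> r6=0x6b
epilogue: pop r6=0x96, sp=0xa8
epilogue: pop r1=0xa1, sp=0xa9
r1: callee-saved, written=True
r4: caller-saved, written=False
r5: caller-saved, written=True
r6: callee-saved, written=True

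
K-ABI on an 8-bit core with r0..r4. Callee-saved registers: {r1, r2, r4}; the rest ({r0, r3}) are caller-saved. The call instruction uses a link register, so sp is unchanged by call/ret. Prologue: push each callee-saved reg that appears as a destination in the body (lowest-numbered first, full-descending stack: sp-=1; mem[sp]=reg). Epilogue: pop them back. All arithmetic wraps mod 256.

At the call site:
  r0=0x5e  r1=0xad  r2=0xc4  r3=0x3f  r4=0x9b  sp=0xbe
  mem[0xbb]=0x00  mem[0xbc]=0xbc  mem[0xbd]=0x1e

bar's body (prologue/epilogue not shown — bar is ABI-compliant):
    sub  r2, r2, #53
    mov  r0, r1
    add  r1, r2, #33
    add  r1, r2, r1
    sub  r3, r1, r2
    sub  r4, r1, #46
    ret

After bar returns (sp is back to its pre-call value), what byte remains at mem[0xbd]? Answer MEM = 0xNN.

MEM = 0xad

prologue: push r1 → mem[0xbd]=0xad, sp=0xbd
prologue: push r2 → mem[0xbc]=0xc4, sp=0xbc
prologue: push r4 → mem[0xbb]=0x9b, sp=0xbb
body[0] sub  r2, r2, #53 → r2=0x8f
body[1] mov  r0, r1 → r0=0xad
body[2] add  r1, r2, #33 → r1=0xb0
body[3] add  r1, r2, r1 → r1=0x3f
body[4] sub  r3, r1, r2 → r3=0xb0
body[5] sub  r4, r1, #46 → r4=0x11
epilogue: pop r4=0x9b, sp=0xbc
epilogue: pop r2=0xc4, sp=0xbd
epilogue: pop r1=0xad, sp=0xbe
prologue pushed ['r1', 'r2', 'r4'] at ['0xbd', '0xbc', '0xbb']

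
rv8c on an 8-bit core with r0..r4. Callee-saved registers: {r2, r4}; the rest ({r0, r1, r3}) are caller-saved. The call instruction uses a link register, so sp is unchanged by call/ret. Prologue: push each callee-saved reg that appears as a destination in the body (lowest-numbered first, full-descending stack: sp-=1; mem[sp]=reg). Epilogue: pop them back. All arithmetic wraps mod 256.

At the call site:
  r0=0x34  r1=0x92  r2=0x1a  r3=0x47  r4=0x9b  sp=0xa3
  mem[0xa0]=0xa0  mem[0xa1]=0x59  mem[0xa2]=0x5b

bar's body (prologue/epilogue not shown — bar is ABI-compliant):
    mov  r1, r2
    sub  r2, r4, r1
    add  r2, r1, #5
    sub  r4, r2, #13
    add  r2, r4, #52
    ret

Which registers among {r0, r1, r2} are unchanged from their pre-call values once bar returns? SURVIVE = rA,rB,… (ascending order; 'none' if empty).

SURVIVE = r0,r2

prologue: push r2 -> mem[0xa2]=0x1a, sp=0xa2
prologue: push r4 -> mem[0xa1]=0x9b, sp=0xa1
body[0] mov  r1, r2 -> r1=0x1a
body[1] sub  r2, r4, r1 -> r2=0x81
body[2] add  r2, r1, #5 -> r2=0x1f
body[3] sub  r4, r2, #13 -> r4=0x12
body[4] add  r2, r4, #52 -> r2=0x46
epilogue: pop r4=0x9b, sp=0xa2
epilogue: pop r2=0x1a, sp=0xa3
r0: caller-saved, written=False
r1: caller-saved, written=True
r2: callee-saved, written=True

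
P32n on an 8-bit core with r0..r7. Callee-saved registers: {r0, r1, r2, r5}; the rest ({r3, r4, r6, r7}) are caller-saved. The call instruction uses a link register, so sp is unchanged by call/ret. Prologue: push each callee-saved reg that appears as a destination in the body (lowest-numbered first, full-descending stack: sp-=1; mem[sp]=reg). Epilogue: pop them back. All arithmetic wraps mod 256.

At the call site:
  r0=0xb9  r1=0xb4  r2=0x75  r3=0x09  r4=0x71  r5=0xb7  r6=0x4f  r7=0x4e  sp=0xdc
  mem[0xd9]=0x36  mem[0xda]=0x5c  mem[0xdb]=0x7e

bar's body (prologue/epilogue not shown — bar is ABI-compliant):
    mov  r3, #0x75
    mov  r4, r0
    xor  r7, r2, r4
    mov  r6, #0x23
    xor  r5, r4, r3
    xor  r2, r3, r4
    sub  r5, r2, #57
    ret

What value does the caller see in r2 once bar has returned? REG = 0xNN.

prologue: push r2 → mem[0xdb]=0x75, sp=0xdb
prologue: push r5 → mem[0xda]=0xb7, sp=0xda
body[0] mov  r3, #0x75 → r3=0x75
body[1] mov  r4, r0 → r4=0xb9
body[2] xor  r7, r2, r4 → r7=0xcc
body[3] mov  r6, #0x23 → r6=0x23
body[4] xor  r5, r4, r3 → r5=0xcc
body[5] xor  r2, r3, r4 → r2=0xcc
body[6] sub  r5, r2, #57 → r5=0x93
epilogue: pop r5=0xb7, sp=0xdb
epilogue: pop r2=0x75, sp=0xdc
r2 is callee-saved → restored

REG = 0x75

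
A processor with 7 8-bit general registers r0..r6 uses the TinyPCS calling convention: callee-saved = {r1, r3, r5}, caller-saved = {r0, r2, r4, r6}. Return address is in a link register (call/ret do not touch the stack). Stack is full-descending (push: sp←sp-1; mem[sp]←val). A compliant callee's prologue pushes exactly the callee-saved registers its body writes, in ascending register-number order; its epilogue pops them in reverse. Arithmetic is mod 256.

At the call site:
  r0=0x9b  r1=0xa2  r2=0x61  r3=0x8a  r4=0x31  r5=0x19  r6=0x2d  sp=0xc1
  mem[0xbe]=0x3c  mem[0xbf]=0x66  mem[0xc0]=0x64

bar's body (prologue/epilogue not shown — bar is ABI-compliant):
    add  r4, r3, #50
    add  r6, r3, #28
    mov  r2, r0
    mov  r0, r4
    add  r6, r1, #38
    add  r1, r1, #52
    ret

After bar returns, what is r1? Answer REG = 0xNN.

REG = 0xa2

prologue: push r1 -> mem[0xc0]=0xa2, sp=0xc0
body[0] add  r4, r3, #50 -> r4=0xbc
body[1] add  r6, r3, #28 -> r6=0xa6
body[2] mov  r2, r0 -> r2=0x9b
body[3] mov  r0, r4 -> r0=0xbc
body[4] add  r6, r1, #38 -> r6=0xc8
body[5] add  r1, r1, #52 -> r1=0xd6
epilogue: pop r1=0xa2, sp=0xc1
r1 is callee-saved -> restored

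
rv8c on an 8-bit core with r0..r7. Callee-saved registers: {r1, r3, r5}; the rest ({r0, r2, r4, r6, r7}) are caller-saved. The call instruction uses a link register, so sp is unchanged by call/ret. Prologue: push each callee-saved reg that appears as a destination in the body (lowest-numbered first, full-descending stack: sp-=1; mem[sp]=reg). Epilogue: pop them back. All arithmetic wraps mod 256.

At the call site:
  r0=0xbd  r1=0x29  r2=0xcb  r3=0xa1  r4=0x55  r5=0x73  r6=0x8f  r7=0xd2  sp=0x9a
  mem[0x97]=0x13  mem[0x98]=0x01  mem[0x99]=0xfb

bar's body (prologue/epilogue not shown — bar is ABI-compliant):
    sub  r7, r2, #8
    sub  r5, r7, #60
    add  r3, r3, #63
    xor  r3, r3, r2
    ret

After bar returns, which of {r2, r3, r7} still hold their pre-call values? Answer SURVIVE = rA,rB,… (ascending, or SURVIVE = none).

SURVIVE = r2,r3

prologue: push r3 -> mem[0x99]=0xa1, sp=0x99
prologue: push r5 -> mem[0x98]=0x73, sp=0x98
body[0] sub  r7, r2, #8 -> r7=0xc3
body[1] sub  r5, r7, #60 -> r5=0x87
body[2] add  r3, r3, #63 -> r3=0xe0
body[3] xor  r3, r3, r2 -> r3=0x2b
epilogue: pop r5=0x73, sp=0x99
epilogue: pop r3=0xa1, sp=0x9a
r2: caller-saved, written=False
r3: callee-saved, written=True
r7: caller-saved, written=True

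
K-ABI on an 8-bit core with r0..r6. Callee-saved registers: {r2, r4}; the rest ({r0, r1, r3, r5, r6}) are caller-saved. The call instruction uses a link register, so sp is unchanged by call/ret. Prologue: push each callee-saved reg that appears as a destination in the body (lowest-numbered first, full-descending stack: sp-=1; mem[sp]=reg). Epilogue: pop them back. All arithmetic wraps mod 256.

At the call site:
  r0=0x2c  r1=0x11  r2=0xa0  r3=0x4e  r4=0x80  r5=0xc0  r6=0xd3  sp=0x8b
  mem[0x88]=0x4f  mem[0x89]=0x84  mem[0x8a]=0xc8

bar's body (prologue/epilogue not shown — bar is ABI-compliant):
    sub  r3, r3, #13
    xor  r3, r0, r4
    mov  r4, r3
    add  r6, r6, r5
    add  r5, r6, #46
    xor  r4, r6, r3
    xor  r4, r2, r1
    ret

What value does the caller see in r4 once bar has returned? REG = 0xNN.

prologue: push r4 → mem[0x8a]=0x80, sp=0x8a
body[0] sub  r3, r3, #13 → r3=0x41
body[1] xor  r3, r0, r4 → r3=0xac
body[2] mov  r4, r3 → r4=0xac
body[3] add  r6, r6, r5 → r6=0x93
body[4] add  r5, r6, #46 → r5=0xc1
body[5] xor  r4, r6, r3 → r4=0x3f
body[6] xor  r4, r2, r1 → r4=0xb1
epilogue: pop r4=0x80, sp=0x8b
r4 is callee-saved → restored

REG = 0x80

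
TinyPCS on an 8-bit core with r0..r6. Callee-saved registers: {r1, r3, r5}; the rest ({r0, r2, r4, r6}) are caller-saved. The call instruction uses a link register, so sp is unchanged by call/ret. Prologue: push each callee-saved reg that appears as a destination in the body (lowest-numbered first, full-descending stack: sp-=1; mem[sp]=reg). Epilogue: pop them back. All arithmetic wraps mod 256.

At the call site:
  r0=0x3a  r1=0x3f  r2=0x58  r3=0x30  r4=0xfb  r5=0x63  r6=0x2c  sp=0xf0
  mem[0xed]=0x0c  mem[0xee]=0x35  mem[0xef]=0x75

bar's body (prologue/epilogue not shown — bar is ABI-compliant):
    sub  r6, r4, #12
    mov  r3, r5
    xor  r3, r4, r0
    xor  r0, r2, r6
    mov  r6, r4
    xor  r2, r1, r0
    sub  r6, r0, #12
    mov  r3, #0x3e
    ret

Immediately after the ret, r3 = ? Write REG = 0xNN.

REG = 0x30

prologue: push r3 -> mem[0xef]=0x30, sp=0xef
body[0] sub  r6, r4, #12 -> r6=0xef
body[1] mov  r3, r5 -> r3=0x63
body[2] xor  r3, r4, r0 -> r3=0xc1
body[3] xor  r0, r2, r6 -> r0=0xb7
body[4] mov  r6, r4 -> r6=0xfb
body[5] xor  r2, r1, r0 -> r2=0x88
body[6] sub  r6, r0, #12 -> r6=0xab
body[7] mov  r3, #0x3e -> r3=0x3e
epilogue: pop r3=0x30, sp=0xf0
r3 is callee-saved -> restored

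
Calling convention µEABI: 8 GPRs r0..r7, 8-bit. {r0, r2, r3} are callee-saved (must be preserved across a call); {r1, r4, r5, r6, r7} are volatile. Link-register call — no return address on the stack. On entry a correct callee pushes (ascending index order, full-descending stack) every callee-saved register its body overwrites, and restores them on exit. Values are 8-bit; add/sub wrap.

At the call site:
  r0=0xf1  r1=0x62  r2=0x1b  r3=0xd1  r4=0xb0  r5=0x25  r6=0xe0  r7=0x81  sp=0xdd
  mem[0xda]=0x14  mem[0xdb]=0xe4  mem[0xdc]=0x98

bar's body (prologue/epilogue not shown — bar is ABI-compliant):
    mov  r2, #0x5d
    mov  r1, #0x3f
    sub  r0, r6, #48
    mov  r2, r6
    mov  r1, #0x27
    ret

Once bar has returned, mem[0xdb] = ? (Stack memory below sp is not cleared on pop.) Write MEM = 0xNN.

MEM = 0x1b

prologue: push r0 -> mem[0xdc]=0xf1, sp=0xdc
prologue: push r2 -> mem[0xdb]=0x1b, sp=0xdb
body[0] mov  r2, #0x5d -> r2=0x5d
body[1] mov  r1, #0x3f -> r1=0x3f
body[2] sub  r0, r6, #48 -> r0=0xb0
body[3] mov  r2, r6 -> r2=0xe0
body[4] mov  r1, #0x27 -> r1=0x27
epilogue: pop r2=0x1b, sp=0xdc
epilogue: pop r0=0xf1, sp=0xdd
prologue pushed ['r0', 'r2'] at ['0xdc', '0xdb']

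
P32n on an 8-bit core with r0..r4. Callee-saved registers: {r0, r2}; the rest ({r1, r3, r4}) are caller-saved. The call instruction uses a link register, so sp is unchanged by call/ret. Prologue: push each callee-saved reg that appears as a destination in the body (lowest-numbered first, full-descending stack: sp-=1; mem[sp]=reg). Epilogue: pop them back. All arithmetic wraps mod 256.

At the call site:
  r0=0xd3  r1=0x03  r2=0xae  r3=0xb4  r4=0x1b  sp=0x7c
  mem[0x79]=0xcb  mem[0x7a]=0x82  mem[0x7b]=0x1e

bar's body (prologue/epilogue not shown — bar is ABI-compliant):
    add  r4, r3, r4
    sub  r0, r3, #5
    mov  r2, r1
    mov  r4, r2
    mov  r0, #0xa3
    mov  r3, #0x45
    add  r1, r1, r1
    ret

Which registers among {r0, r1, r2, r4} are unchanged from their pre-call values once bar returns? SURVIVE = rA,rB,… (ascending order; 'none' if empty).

prologue: push r0 → mem[0x7b]=0xd3, sp=0x7b
prologue: push r2 → mem[0x7a]=0xae, sp=0x7a
body[0] add  r4, r3, r4 → r4=0xcf
body[1] sub  r0, r3, #5 → r0=0xaf
body[2] mov  r2, r1 → r2=0x03
body[3] mov  r4, r2 → r4=0x03
body[4] mov  r0, #0xa3 → r0=0xa3
body[5] mov  r3, #0x45 → r3=0x45
body[6] add  r1, r1, r1 → r1=0x06
epilogue: pop r2=0xae, sp=0x7b
epilogue: pop r0=0xd3, sp=0x7c
r0: callee-saved, written=True
r1: caller-saved, written=True
r2: callee-saved, written=True
r4: caller-saved, written=True

SURVIVE = r0,r2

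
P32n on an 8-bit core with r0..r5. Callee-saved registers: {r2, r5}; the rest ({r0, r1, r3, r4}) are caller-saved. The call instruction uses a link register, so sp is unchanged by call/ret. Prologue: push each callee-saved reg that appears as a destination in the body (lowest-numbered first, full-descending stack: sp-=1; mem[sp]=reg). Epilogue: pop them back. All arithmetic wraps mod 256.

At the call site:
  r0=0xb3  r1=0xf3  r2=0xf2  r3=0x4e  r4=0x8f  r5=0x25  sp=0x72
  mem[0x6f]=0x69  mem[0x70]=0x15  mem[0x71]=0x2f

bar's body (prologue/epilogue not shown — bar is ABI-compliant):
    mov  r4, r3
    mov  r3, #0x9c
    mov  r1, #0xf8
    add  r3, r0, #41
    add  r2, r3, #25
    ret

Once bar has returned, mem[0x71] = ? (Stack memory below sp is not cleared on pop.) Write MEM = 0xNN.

prologue: push r2 -> mem[0x71]=0xf2, sp=0x71
body[0] mov  r4, r3 -> r4=0x4e
body[1] mov  r3, #0x9c -> r3=0x9c
body[2] mov  r1, #0xf8 -> r1=0xf8
body[3] add  r3, r0, #41 -> r3=0xdc
body[4] add  r2, r3, #25 -> r2=0xf5
epilogue: pop r2=0xf2, sp=0x72
prologue pushed ['r2'] at ['0x71']

MEM = 0xf2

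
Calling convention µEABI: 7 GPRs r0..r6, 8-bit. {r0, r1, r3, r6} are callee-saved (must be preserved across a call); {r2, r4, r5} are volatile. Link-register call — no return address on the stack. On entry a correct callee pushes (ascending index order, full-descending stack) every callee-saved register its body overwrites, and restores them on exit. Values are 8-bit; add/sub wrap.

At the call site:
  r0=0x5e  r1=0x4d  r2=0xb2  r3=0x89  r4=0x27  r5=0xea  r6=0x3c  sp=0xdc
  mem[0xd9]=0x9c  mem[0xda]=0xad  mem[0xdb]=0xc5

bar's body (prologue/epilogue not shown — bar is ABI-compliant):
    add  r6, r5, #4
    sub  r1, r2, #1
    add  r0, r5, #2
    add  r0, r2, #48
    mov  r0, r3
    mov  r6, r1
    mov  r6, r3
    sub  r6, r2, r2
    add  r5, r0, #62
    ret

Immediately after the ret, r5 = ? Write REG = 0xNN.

prologue: push r0 -> mem[0xdb]=0x5e, sp=0xdb
prologue: push r1 -> mem[0xda]=0x4d, sp=0xda
prologue: push r6 -> mem[0xd9]=0x3c, sp=0xd9
body[0] add  r6, r5, #4 -> r6=0xee
body[1] sub  r1, r2, #1 -> r1=0xb1
body[2] add  r0, r5, #2 -> r0=0xec
body[3] add  r0, r2, #48 -> r0=0xe2
body[4] mov  r0, r3 -> r0=0x89
body[5] mov  r6, r1 -> r6=0xb1
body[6] mov  r6, r3 -> r6=0x89
body[7] sub  r6, r2, r2 -> r6=0x00
body[8] add  r5, r0, #62 -> r5=0xc7
epilogue: pop r6=0x3c, sp=0xda
epilogue: pop r1=0x4d, sp=0xdb
epilogue: pop r0=0x5e, sp=0xdc
r5 is caller-saved -> body value

REG = 0xc7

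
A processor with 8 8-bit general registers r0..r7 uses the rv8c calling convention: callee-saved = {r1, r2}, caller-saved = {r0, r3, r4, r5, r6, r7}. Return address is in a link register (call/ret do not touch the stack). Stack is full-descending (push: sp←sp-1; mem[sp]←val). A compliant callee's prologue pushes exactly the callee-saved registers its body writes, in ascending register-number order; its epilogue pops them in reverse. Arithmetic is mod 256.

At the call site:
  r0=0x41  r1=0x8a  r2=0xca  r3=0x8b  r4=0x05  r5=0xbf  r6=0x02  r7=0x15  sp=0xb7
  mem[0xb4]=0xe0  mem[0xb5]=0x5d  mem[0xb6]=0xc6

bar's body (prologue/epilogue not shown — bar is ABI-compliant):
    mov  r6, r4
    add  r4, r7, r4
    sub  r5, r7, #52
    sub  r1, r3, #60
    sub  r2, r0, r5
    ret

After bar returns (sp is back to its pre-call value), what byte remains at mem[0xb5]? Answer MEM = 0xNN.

MEM = 0xca

prologue: push r1 → mem[0xb6]=0x8a, sp=0xb6
prologue: push r2 → mem[0xb5]=0xca, sp=0xb5
body[0] mov  r6, r4 → r6=0x05
body[1] add  r4, r7, r4 → r4=0x1a
body[2] sub  r5, r7, #52 → r5=0xe1
body[3] sub  r1, r3, #60 → r1=0x4f
body[4] sub  r2, r0, r5 → r2=0x60
epilogue: pop r2=0xca, sp=0xb6
epilogue: pop r1=0x8a, sp=0xb7
prologue pushed ['r1', 'r2'] at ['0xb6', '0xb5']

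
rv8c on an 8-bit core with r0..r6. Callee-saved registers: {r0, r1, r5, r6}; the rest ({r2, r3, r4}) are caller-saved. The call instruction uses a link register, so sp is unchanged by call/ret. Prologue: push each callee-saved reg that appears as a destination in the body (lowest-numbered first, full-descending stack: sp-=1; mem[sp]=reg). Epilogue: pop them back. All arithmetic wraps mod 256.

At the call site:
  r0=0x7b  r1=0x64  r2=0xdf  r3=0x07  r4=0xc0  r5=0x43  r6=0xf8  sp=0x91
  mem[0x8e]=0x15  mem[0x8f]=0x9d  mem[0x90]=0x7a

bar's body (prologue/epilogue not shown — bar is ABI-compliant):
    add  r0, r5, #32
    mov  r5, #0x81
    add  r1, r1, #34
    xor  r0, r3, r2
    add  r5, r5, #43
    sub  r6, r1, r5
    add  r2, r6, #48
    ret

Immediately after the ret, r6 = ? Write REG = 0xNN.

prologue: push r0 -> mem[0x90]=0x7b, sp=0x90
prologue: push r1 -> mem[0x8f]=0x64, sp=0x8f
prologue: push r5 -> mem[0x8e]=0x43, sp=0x8e
prologue: push r6 -> mem[0x8d]=0xf8, sp=0x8d
body[0] add  r0, r5, #32 -> r0=0x63
body[1] mov  r5, #0x81 -> r5=0x81
body[2] add  r1, r1, #34 -> r1=0x86
body[3] xor  r0, r3, r2 -> r0=0xd8
body[4] add  r5, r5, #43 -> r5=0xac
body[5] sub  r6, r1, r5 -> r6=0xda
body[6] add  r2, r6, #48 -> r2=0x0a
epilogue: pop r6=0xf8, sp=0x8e
epilogue: pop r5=0x43, sp=0x8f
epilogue: pop r1=0x64, sp=0x90
epilogue: pop r0=0x7b, sp=0x91
r6 is callee-saved -> restored

REG = 0xf8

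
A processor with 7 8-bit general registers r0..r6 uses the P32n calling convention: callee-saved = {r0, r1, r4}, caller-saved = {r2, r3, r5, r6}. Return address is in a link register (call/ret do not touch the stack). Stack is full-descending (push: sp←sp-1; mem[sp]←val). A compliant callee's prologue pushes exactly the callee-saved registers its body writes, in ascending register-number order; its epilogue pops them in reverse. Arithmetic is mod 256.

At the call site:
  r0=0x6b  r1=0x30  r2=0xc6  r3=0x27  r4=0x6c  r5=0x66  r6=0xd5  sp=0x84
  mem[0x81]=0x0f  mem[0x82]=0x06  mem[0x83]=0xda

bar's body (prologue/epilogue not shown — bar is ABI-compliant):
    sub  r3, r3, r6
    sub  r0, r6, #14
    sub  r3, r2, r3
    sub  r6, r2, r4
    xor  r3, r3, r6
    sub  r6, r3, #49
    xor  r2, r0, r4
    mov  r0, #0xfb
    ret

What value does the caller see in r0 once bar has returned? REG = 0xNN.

prologue: push r0 → mem[0x83]=0x6b, sp=0x83
body[0] sub  r3, r3, r6 → r3=0x52
body[1] sub  r0, r6, #14 → r0=0xc7
body[2] sub  r3, r2, r3 → r3=0x74
body[3] sub  r6, r2, r4 → r6=0x5a
body[4] xor  r3, r3, r6 → r3=0x2e
body[5] sub  r6, r3, #49 → r6=0xfd
body[6] xor  r2, r0, r4 → r2=0xab
body[7] mov  r0, #0xfb → r0=0xfb
epilogue: pop r0=0x6b, sp=0x84
r0 is callee-saved → restored

REG = 0x6b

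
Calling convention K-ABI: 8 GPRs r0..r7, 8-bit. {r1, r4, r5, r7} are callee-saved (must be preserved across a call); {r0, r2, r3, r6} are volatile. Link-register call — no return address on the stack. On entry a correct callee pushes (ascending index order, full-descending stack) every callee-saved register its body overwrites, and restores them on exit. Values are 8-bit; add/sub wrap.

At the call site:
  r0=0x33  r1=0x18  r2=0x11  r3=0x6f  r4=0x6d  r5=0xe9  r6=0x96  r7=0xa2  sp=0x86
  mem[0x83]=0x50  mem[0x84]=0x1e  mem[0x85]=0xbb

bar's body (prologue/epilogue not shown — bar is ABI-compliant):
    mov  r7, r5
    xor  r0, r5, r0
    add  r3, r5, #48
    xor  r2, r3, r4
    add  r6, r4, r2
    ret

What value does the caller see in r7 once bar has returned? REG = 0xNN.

REG = 0xa2

prologue: push r7 → mem[0x85]=0xa2, sp=0x85
body[0] mov  r7, r5 → r7=0xe9
body[1] xor  r0, r5, r0 → r0=0xda
body[2] add  r3, r5, #48 → r3=0x19
body[3] xor  r2, r3, r4 → r2=0x74
body[4] add  r6, r4, r2 → r6=0xe1
epilogue: pop r7=0xa2, sp=0x86
r7 is callee-saved → restored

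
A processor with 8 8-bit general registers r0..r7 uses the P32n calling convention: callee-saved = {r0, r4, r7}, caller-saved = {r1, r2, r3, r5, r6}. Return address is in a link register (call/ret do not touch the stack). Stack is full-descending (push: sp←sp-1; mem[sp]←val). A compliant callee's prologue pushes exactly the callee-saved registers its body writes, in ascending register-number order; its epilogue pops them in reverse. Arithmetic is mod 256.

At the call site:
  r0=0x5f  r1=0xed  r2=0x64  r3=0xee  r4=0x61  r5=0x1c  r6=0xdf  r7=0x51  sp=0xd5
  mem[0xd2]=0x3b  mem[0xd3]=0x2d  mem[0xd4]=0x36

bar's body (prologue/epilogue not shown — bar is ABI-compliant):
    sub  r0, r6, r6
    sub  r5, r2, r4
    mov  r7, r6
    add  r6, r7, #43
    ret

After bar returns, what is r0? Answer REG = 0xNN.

prologue: push r0 -> mem[0xd4]=0x5f, sp=0xd4
prologue: push r7 -> mem[0xd3]=0x51, sp=0xd3
body[0] sub  r0, r6, r6 -> r0=0x00
body[1] sub  r5, r2, r4 -> r5=0x03
body[2] mov  r7, r6 -> r7=0xdf
body[3] add  r6, r7, #43 -> r6=0x0a
epilogue: pop r7=0x51, sp=0xd4
epilogue: pop r0=0x5f, sp=0xd5
r0 is callee-saved -> restored

REG = 0x5f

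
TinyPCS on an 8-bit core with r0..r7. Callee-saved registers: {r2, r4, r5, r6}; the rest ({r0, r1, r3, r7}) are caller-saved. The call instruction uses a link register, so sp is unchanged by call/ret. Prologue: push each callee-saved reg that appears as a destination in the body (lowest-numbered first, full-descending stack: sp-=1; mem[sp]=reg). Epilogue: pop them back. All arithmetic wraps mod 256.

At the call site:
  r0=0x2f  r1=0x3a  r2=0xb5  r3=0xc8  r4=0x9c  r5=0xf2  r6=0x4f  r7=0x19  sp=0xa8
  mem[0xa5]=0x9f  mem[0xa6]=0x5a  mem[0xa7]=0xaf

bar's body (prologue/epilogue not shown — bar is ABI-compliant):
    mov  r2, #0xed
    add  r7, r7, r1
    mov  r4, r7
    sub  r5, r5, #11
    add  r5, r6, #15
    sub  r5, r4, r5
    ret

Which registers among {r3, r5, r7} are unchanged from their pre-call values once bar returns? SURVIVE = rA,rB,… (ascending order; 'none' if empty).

prologue: push r2 -> mem[0xa7]=0xb5, sp=0xa7
prologue: push r4 -> mem[0xa6]=0x9c, sp=0xa6
prologue: push r5 -> mem[0xa5]=0xf2, sp=0xa5
body[0] mov  r2, #0xed -> r2=0xed
body[1] add  r7, r7, r1 -> r7=0x53
body[2] mov  r4, r7 -> r4=0x53
body[3] sub  r5, r5, #11 -> r5=0xe7
body[4] add  r5, r6, #15 -> r5=0x5e
body[5] sub  r5, r4, r5 -> r5=0xf5
epilogue: pop r5=0xf2, sp=0xa6
epilogue: pop r4=0x9c, sp=0xa7
epilogue: pop r2=0xb5, sp=0xa8
r3: caller-saved, written=False
r5: callee-saved, written=True
r7: caller-saved, written=True

SURVIVE = r3,r5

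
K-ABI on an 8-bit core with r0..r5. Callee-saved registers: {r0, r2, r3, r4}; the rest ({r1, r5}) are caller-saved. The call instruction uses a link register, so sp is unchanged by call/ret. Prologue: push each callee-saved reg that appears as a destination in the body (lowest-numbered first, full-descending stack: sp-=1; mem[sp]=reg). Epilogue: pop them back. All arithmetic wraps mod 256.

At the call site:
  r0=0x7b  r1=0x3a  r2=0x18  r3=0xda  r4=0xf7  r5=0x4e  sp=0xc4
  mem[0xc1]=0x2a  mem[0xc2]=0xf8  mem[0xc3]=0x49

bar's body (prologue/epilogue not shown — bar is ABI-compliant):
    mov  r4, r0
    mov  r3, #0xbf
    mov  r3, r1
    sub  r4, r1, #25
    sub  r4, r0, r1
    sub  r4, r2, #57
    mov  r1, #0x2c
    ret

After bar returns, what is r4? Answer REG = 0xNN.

REG = 0xf7

prologue: push r3 -> mem[0xc3]=0xda, sp=0xc3
prologue: push r4 -> mem[0xc2]=0xf7, sp=0xc2
body[0] mov  r4, r0 -> r4=0x7b
body[1] mov  r3, #0xbf -> r3=0xbf
body[2] mov  r3, r1 -> r3=0x3a
body[3] sub  r4, r1, #25 -> r4=0x21
body[4] sub  r4, r0, r1 -> r4=0x41
body[5] sub  r4, r2, #57 -> r4=0xdf
body[6] mov  r1, #0x2c -> r1=0x2c
epilogue: pop r4=0xf7, sp=0xc3
epilogue: pop r3=0xda, sp=0xc4
r4 is callee-saved -> restored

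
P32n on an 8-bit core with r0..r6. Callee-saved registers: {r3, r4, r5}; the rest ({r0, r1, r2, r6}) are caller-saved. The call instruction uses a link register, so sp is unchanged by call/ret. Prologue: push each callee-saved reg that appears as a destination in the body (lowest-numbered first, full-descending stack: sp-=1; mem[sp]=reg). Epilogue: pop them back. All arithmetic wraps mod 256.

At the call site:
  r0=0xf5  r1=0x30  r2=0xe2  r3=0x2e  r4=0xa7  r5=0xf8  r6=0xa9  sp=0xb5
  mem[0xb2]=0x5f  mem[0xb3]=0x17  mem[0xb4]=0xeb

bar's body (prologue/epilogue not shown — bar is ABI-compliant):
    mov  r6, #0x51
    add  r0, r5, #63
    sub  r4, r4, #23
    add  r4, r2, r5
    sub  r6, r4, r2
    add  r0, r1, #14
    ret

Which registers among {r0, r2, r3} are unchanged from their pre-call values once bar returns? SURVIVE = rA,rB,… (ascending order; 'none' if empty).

prologue: push r4 -> mem[0xb4]=0xa7, sp=0xb4
body[0] mov  r6, #0x51 -> r6=0x51
body[1] add  r0, r5, #63 -> r0=0x37
body[2] sub  r4, r4, #23 -> r4=0x90
body[3] add  r4, r2, r5 -> r4=0xda
body[4] sub  r6, r4, r2 -> r6=0xf8
body[5] add  r0, r1, #14 -> r0=0x3e
epilogue: pop r4=0xa7, sp=0xb5
r0: caller-saved, written=True
r2: caller-saved, written=False
r3: callee-saved, written=False

SURVIVE = r2,r3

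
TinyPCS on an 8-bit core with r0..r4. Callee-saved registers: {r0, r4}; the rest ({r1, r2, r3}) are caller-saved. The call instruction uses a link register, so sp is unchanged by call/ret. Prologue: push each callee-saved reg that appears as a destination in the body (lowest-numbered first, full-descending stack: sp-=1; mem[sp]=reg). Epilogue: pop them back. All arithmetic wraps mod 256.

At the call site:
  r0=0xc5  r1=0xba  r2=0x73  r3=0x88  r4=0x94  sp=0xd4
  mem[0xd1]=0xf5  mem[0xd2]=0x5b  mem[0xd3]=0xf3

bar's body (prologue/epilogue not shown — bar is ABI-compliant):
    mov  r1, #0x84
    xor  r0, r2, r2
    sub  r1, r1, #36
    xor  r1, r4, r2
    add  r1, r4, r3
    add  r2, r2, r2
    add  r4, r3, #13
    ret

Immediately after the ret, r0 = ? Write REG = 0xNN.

prologue: push r0 -> mem[0xd3]=0xc5, sp=0xd3
prologue: push r4 -> mem[0xd2]=0x94, sp=0xd2
body[0] mov  r1, #0x84 -> r1=0x84
body[1] xor  r0, r2, r2 -> r0=0x00
body[2] sub  r1, r1, #36 -> r1=0x60
body[3] xor  r1, r4, r2 -> r1=0xe7
body[4] add  r1, r4, r3 -> r1=0x1c
body[5] add  r2, r2, r2 -> r2=0xe6
body[6] add  r4, r3, #13 -> r4=0x95
epilogue: pop r4=0x94, sp=0xd3
epilogue: pop r0=0xc5, sp=0xd4
r0 is callee-saved -> restored

REG = 0xc5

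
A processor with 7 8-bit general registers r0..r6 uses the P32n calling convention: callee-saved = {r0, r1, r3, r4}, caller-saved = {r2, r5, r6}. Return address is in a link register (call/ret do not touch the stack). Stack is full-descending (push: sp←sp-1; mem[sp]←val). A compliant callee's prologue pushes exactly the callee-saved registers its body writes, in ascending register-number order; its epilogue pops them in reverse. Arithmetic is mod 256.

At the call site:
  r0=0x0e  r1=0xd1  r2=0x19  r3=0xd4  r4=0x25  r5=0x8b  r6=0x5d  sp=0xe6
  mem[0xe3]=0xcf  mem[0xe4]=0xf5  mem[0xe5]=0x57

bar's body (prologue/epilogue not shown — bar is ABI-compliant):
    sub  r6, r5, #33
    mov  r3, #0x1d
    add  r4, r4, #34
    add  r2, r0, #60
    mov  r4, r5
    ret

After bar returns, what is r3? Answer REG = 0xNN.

prologue: push r3 → mem[0xe5]=0xd4, sp=0xe5
prologue: push r4 → mem[0xe4]=0x25, sp=0xe4
body[0] sub  r6, r5, #33 → r6=0x6a
body[1] mov  r3, #0x1d → r3=0x1d
body[2] add  r4, r4, #34 → r4=0x47
body[3] add  r2, r0, #60 → r2=0x4a
body[4] mov  r4, r5 → r4=0x8b
epilogue: pop r4=0x25, sp=0xe5
epilogue: pop r3=0xd4, sp=0xe6
r3 is callee-saved → restored

REG = 0xd4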